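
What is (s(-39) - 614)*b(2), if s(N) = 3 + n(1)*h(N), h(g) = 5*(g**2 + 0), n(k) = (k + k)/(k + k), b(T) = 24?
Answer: 167856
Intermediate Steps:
n(k) = 1 (n(k) = (2*k)/((2*k)) = (2*k)*(1/(2*k)) = 1)
h(g) = 5*g**2
s(N) = 3 + 5*N**2 (s(N) = 3 + 1*(5*N**2) = 3 + 5*N**2)
(s(-39) - 614)*b(2) = ((3 + 5*(-39)**2) - 614)*24 = ((3 + 5*1521) - 614)*24 = ((3 + 7605) - 614)*24 = (7608 - 614)*24 = 6994*24 = 167856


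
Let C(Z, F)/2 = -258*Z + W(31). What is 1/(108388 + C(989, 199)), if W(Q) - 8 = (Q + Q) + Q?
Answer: -1/401734 ≈ -2.4892e-6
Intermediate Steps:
W(Q) = 8 + 3*Q (W(Q) = 8 + ((Q + Q) + Q) = 8 + (2*Q + Q) = 8 + 3*Q)
C(Z, F) = 202 - 516*Z (C(Z, F) = 2*(-258*Z + (8 + 3*31)) = 2*(-258*Z + (8 + 93)) = 2*(-258*Z + 101) = 2*(101 - 258*Z) = 202 - 516*Z)
1/(108388 + C(989, 199)) = 1/(108388 + (202 - 516*989)) = 1/(108388 + (202 - 510324)) = 1/(108388 - 510122) = 1/(-401734) = -1/401734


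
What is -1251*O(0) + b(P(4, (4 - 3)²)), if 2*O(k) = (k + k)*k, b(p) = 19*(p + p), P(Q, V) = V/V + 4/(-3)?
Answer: -38/3 ≈ -12.667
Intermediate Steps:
P(Q, V) = -⅓ (P(Q, V) = 1 + 4*(-⅓) = 1 - 4/3 = -⅓)
b(p) = 38*p (b(p) = 19*(2*p) = 38*p)
O(k) = k² (O(k) = ((k + k)*k)/2 = ((2*k)*k)/2 = (2*k²)/2 = k²)
-1251*O(0) + b(P(4, (4 - 3)²)) = -1251*0² + 38*(-⅓) = -1251*0 - 38/3 = 0 - 38/3 = -38/3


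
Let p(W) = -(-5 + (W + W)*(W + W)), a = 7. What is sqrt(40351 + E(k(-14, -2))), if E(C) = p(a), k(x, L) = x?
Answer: 4*sqrt(2510) ≈ 200.40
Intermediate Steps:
p(W) = 5 - 4*W**2 (p(W) = -(-5 + (2*W)*(2*W)) = -(-5 + 4*W**2) = 5 - 4*W**2)
E(C) = -191 (E(C) = 5 - 4*7**2 = 5 - 4*49 = 5 - 196 = -191)
sqrt(40351 + E(k(-14, -2))) = sqrt(40351 - 191) = sqrt(40160) = 4*sqrt(2510)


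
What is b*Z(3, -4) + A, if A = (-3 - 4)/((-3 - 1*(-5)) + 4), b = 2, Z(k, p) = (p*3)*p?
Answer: 569/6 ≈ 94.833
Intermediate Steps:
Z(k, p) = 3*p² (Z(k, p) = (3*p)*p = 3*p²)
A = -7/6 (A = -7/((-3 + 5) + 4) = -7/(2 + 4) = -7/6 ≈ -1.1667)
b*Z(3, -4) + A = 2*(3*(-4)²) - 7/6 = 2*(3*16) - 7/6 = 2*48 - 7/6 = 96 - 7/6 = 569/6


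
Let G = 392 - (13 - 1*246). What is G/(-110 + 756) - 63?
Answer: -40073/646 ≈ -62.033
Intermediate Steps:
G = 625 (G = 392 - (13 - 246) = 392 - 1*(-233) = 392 + 233 = 625)
G/(-110 + 756) - 63 = 625/(-110 + 756) - 63 = 625/646 - 63 = -40073/646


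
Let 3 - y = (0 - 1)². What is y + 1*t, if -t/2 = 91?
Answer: -180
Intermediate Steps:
t = -182 (t = -2*91 = -182)
y = 2 (y = 3 - (0 - 1)² = 3 - 1*(-1)² = 3 - 1*1 = 3 - 1 = 2)
y + 1*t = 2 + 1*(-182) = 2 - 182 = -180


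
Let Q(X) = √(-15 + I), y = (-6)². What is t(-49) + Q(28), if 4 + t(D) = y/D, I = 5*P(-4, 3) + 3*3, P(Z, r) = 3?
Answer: -85/49 ≈ -1.7347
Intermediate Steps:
y = 36
I = 24 (I = 5*3 + 3*3 = 15 + 9 = 24)
t(D) = -4 + 36/D
Q(X) = 3 (Q(X) = √(-15 + 24) = √9 = 3)
t(-49) + Q(28) = (-4 + 36/(-49)) + 3 = (-4 + 36*(-1/49)) + 3 = (-4 - 36/49) + 3 = -232/49 + 3 = -85/49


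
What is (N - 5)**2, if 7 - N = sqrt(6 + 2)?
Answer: 12 - 8*sqrt(2) ≈ 0.68629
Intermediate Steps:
N = 7 - 2*sqrt(2) (N = 7 - sqrt(6 + 2) = 7 - sqrt(8) = 7 - 2*sqrt(2) ≈ 4.1716)
(N - 5)**2 = ((7 - 2*sqrt(2)) - 5)**2 = (2 - 2*sqrt(2))**2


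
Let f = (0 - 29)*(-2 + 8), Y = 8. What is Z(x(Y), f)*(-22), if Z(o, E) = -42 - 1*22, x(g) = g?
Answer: 1408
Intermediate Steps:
f = -174 (f = -29*6 = -174)
Z(o, E) = -64 (Z(o, E) = -42 - 22 = -64)
Z(x(Y), f)*(-22) = -64*(-22) = 1408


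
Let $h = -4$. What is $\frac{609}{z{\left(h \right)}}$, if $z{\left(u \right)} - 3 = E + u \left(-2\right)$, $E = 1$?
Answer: $\frac{203}{4} \approx 50.75$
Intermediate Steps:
$z{\left(u \right)} = 4 - 2 u$ ($z{\left(u \right)} = 3 + \left(1 + u \left(-2\right)\right) = 3 - \left(-1 + 2 u\right) = 4 - 2 u$)
$\frac{609}{z{\left(h \right)}} = \frac{609}{4 - -8} = \frac{609}{4 + 8} = \frac{609}{12} = 609 \cdot \frac{1}{12} = \frac{203}{4}$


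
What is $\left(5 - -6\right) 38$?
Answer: $418$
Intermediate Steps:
$\left(5 - -6\right) 38 = \left(5 + \left(-6 + 12\right)\right) 38 = \left(5 + 6\right) 38 = 11 \cdot 38 = 418$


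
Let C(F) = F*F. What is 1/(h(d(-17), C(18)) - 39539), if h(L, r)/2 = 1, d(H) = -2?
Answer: -1/39537 ≈ -2.5293e-5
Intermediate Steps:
C(F) = F²
h(L, r) = 2 (h(L, r) = 2*1 = 2)
1/(h(d(-17), C(18)) - 39539) = 1/(2 - 39539) = 1/(-39537) = -1/39537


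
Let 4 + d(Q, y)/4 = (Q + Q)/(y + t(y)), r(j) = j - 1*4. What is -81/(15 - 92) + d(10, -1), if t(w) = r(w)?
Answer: -6533/231 ≈ -28.281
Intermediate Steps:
r(j) = -4 + j (r(j) = j - 4 = -4 + j)
t(w) = -4 + w
d(Q, y) = -16 + 8*Q/(-4 + 2*y) (d(Q, y) = -16 + 4*((Q + Q)/(y + (-4 + y))) = -16 + 4*((2*Q)/(-4 + 2*y)) = -16 + 4*(2*Q/(-4 + 2*y)) = -16 + 8*Q/(-4 + 2*y))
-81/(15 - 92) + d(10, -1) = -81/(15 - 92) + 4*(8 + 10 - 4*(-1))/(-2 - 1) = -81/(-77) + 4*(8 + 10 + 4)/(-3) = -81*(-1/77) + 4*(-⅓)*22 = 81/77 - 88/3 = -6533/231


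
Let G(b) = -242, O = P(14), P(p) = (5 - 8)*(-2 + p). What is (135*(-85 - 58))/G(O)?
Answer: 1755/22 ≈ 79.773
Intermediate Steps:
P(p) = 6 - 3*p (P(p) = -3*(-2 + p) = 6 - 3*p)
O = -36 (O = 6 - 3*14 = 6 - 42 = -36)
(135*(-85 - 58))/G(O) = (135*(-85 - 58))/(-242) = (135*(-143))*(-1/242) = -19305*(-1/242) = 1755/22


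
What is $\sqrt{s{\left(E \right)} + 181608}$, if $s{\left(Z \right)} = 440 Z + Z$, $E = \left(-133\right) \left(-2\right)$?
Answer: $\sqrt{298914} \approx 546.73$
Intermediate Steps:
$E = 266$
$s{\left(Z \right)} = 441 Z$
$\sqrt{s{\left(E \right)} + 181608} = \sqrt{441 \cdot 266 + 181608} = \sqrt{117306 + 181608} = \sqrt{298914}$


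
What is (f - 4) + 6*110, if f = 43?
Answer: 699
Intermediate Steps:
(f - 4) + 6*110 = (43 - 4) + 6*110 = 39 + 660 = 699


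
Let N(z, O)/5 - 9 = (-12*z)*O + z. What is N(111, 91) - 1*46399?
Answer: -651859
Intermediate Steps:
N(z, O) = 45 + 5*z - 60*O*z (N(z, O) = 45 + 5*((-12*z)*O + z) = 45 + 5*(-12*O*z + z) = 45 + 5*(z - 12*O*z) = 45 + (5*z - 60*O*z) = 45 + 5*z - 60*O*z)
N(111, 91) - 1*46399 = (45 + 5*111 - 60*91*111) - 1*46399 = (45 + 555 - 606060) - 46399 = -605460 - 46399 = -651859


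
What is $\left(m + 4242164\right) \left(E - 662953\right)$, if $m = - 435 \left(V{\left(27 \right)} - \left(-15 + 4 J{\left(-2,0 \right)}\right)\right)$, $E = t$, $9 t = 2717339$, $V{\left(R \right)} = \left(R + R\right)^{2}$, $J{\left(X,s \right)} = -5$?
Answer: $- \frac{9612802389002}{9} \approx -1.0681 \cdot 10^{12}$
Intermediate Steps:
$V{\left(R \right)} = 4 R^{2}$ ($V{\left(R \right)} = \left(2 R\right)^{2} = 4 R^{2}$)
$t = \frac{2717339}{9}$ ($t = \frac{1}{9} \cdot 2717339 = \frac{2717339}{9} \approx 3.0193 \cdot 10^{5}$)
$E = \frac{2717339}{9} \approx 3.0193 \cdot 10^{5}$
$m = -1283685$ ($m = - 435 \left(4 \cdot 27^{2} + \left(\left(-4\right) \left(-5\right) + 15\right)\right) = - 435 \left(4 \cdot 729 + \left(20 + 15\right)\right) = - 435 \left(2916 + 35\right) = \left(-435\right) 2951 = -1283685$)
$\left(m + 4242164\right) \left(E - 662953\right) = \left(-1283685 + 4242164\right) \left(\frac{2717339}{9} - 662953\right) = 2958479 \left(- \frac{3249238}{9}\right) = - \frac{9612802389002}{9}$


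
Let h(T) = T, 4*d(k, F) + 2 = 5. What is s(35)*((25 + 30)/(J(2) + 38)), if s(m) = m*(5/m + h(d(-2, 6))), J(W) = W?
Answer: 1375/32 ≈ 42.969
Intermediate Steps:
d(k, F) = ¾ (d(k, F) = -½ + (¼)*5 = -½ + 5/4 = ¾)
s(m) = m*(¾ + 5/m) (s(m) = m*(5/m + ¾) = m*(¾ + 5/m))
s(35)*((25 + 30)/(J(2) + 38)) = (5 + (¾)*35)*((25 + 30)/(2 + 38)) = (5 + 105/4)*(55/40) = 125*(55*(1/40))/4 = (125/4)*(11/8) = 1375/32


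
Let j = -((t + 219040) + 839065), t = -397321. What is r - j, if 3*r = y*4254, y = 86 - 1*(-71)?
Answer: 883410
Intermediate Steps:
y = 157 (y = 86 + 71 = 157)
r = 222626 (r = (157*4254)/3 = (⅓)*667878 = 222626)
j = -660784 (j = -((-397321 + 219040) + 839065) = -(-178281 + 839065) = -1*660784 = -660784)
r - j = 222626 - 1*(-660784) = 222626 + 660784 = 883410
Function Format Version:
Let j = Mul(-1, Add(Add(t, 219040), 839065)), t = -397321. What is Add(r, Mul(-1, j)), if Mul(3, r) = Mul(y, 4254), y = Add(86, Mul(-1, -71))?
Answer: 883410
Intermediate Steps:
y = 157 (y = Add(86, 71) = 157)
r = 222626 (r = Mul(Rational(1, 3), Mul(157, 4254)) = Mul(Rational(1, 3), 667878) = 222626)
j = -660784 (j = Mul(-1, Add(Add(-397321, 219040), 839065)) = Mul(-1, Add(-178281, 839065)) = Mul(-1, 660784) = -660784)
Add(r, Mul(-1, j)) = Add(222626, Mul(-1, -660784)) = Add(222626, 660784) = 883410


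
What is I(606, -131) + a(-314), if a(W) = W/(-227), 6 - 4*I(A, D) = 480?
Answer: -53171/454 ≈ -117.12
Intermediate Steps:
I(A, D) = -237/2 (I(A, D) = 3/2 - 1/4*480 = 3/2 - 120 = -237/2)
a(W) = -W/227 (a(W) = W*(-1/227) = -W/227)
I(606, -131) + a(-314) = -237/2 - 1/227*(-314) = -237/2 + 314/227 = -53171/454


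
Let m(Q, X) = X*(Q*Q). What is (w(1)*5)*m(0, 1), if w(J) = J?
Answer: 0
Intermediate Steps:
m(Q, X) = X*Q²
(w(1)*5)*m(0, 1) = (1*5)*(1*0²) = 5*(1*0) = 5*0 = 0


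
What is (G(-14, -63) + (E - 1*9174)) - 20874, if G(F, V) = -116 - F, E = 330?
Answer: -29820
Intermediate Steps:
(G(-14, -63) + (E - 1*9174)) - 20874 = ((-116 - 1*(-14)) + (330 - 1*9174)) - 20874 = ((-116 + 14) + (330 - 9174)) - 20874 = (-102 - 8844) - 20874 = -8946 - 20874 = -29820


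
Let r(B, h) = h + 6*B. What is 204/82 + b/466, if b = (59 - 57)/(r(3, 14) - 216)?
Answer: 4372903/1757752 ≈ 2.4878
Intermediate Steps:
b = -1/92 (b = (59 - 57)/((14 + 6*3) - 216) = 2/((14 + 18) - 216) = 2/(32 - 216) = 2/(-184) = 2*(-1/184) = -1/92 ≈ -0.010870)
204/82 + b/466 = 204/82 - 1/92/466 = 204*(1/82) - 1/92*1/466 = 102/41 - 1/42872 = 4372903/1757752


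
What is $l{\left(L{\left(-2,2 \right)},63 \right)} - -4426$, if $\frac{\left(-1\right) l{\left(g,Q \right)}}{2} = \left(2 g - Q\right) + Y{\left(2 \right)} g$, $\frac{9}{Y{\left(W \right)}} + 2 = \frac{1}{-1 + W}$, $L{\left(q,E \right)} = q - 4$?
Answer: $4468$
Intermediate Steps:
$L{\left(q,E \right)} = -4 + q$
$Y{\left(W \right)} = \frac{9}{-2 + \frac{1}{-1 + W}}$
$l{\left(g,Q \right)} = 2 Q + 14 g$ ($l{\left(g,Q \right)} = - 2 \left(\left(2 g - Q\right) + \frac{9 \left(1 - 2\right)}{-3 + 2 \cdot 2} g\right) = - 2 \left(\left(- Q + 2 g\right) + \frac{9 \left(1 - 2\right)}{-3 + 4} g\right) = - 2 \left(\left(- Q + 2 g\right) + 9 \cdot 1^{-1} \left(-1\right) g\right) = - 2 \left(\left(- Q + 2 g\right) + 9 \cdot 1 \left(-1\right) g\right) = - 2 \left(\left(- Q + 2 g\right) - 9 g\right) = - 2 \left(- Q - 7 g\right) = 2 Q + 14 g$)
$l{\left(L{\left(-2,2 \right)},63 \right)} - -4426 = \left(2 \cdot 63 + 14 \left(-4 - 2\right)\right) - -4426 = \left(126 + 14 \left(-6\right)\right) + 4426 = \left(126 - 84\right) + 4426 = 42 + 4426 = 4468$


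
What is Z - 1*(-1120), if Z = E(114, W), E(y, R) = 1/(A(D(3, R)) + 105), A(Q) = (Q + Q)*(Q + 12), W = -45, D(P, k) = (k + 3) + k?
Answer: 14733601/13155 ≈ 1120.0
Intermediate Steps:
D(P, k) = 3 + 2*k (D(P, k) = (3 + k) + k = 3 + 2*k)
A(Q) = 2*Q*(12 + Q) (A(Q) = (2*Q)*(12 + Q) = 2*Q*(12 + Q))
E(y, R) = 1/(105 + 2*(3 + 2*R)*(15 + 2*R)) (E(y, R) = 1/(2*(3 + 2*R)*(12 + (3 + 2*R)) + 105) = 1/(2*(3 + 2*R)*(15 + 2*R) + 105) = 1/(105 + 2*(3 + 2*R)*(15 + 2*R)))
Z = 1/13155 (Z = 1/(195 + 8*(-45)**2 + 72*(-45)) = 1/(195 + 8*2025 - 3240) = 1/(195 + 16200 - 3240) = 1/13155 ≈ 7.6017e-5)
Z - 1*(-1120) = 1/13155 - 1*(-1120) = 1/13155 + 1120 = 14733601/13155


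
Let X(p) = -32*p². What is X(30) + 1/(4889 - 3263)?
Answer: -46828799/1626 ≈ -28800.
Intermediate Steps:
X(30) + 1/(4889 - 3263) = -32*30² + 1/(4889 - 3263) = -32*900 + 1/1626 = -28800 + 1/1626 = -46828799/1626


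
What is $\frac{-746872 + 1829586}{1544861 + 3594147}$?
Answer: $\frac{541357}{2569504} \approx 0.21069$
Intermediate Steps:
$\frac{-746872 + 1829586}{1544861 + 3594147} = \frac{1082714}{5139008} = 1082714 \cdot \frac{1}{5139008} = \frac{541357}{2569504}$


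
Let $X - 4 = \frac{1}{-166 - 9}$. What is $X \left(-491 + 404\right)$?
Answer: $- \frac{60813}{175} \approx -347.5$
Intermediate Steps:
$X = \frac{699}{175}$ ($X = 4 + \frac{1}{-166 - 9} = 4 + \frac{1}{-175} = 4 - \frac{1}{175} = \frac{699}{175} \approx 3.9943$)
$X \left(-491 + 404\right) = \frac{699 \left(-491 + 404\right)}{175} = \frac{699}{175} \left(-87\right) = - \frac{60813}{175}$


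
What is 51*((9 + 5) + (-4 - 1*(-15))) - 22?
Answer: 1253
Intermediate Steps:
51*((9 + 5) + (-4 - 1*(-15))) - 22 = 51*(14 + (-4 + 15)) - 22 = 51*(14 + 11) - 22 = 51*25 - 22 = 1275 - 22 = 1253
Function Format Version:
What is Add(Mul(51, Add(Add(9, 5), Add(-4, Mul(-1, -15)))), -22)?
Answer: 1253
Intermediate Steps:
Add(Mul(51, Add(Add(9, 5), Add(-4, Mul(-1, -15)))), -22) = Add(Mul(51, Add(14, Add(-4, 15))), -22) = Add(Mul(51, Add(14, 11)), -22) = Add(Mul(51, 25), -22) = Add(1275, -22) = 1253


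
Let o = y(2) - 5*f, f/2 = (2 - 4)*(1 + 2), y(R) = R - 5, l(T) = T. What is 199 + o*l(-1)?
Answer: 142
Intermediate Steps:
y(R) = -5 + R
f = -12 (f = 2*((2 - 4)*(1 + 2)) = 2*(-2*3) = 2*(-6) = -12)
o = 57 (o = (-5 + 2) - 5*(-12) = -3 + 60 = 57)
199 + o*l(-1) = 199 + 57*(-1) = 199 - 57 = 142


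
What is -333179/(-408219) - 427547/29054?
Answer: -23550375161/1694342118 ≈ -13.899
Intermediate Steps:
-333179/(-408219) - 427547/29054 = -333179*(-1/408219) - 427547*1/29054 = 47597/58317 - 427547/29054 = -23550375161/1694342118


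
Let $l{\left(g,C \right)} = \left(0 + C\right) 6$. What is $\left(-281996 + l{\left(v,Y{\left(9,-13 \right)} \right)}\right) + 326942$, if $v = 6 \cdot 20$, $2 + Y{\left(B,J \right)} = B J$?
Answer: $44232$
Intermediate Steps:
$Y{\left(B,J \right)} = -2 + B J$
$v = 120$
$l{\left(g,C \right)} = 6 C$ ($l{\left(g,C \right)} = C 6 = 6 C$)
$\left(-281996 + l{\left(v,Y{\left(9,-13 \right)} \right)}\right) + 326942 = \left(-281996 + 6 \left(-2 + 9 \left(-13\right)\right)\right) + 326942 = \left(-281996 + 6 \left(-2 - 117\right)\right) + 326942 = \left(-281996 + 6 \left(-119\right)\right) + 326942 = \left(-281996 - 714\right) + 326942 = -282710 + 326942 = 44232$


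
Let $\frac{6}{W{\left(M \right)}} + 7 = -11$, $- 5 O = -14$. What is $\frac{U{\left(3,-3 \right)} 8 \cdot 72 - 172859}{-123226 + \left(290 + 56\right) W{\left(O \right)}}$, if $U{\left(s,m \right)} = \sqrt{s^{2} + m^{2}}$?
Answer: $\frac{518577}{370024} - \frac{648 \sqrt{2}}{46253} \approx 1.3817$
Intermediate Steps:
$O = \frac{14}{5}$ ($O = \left(- \frac{1}{5}\right) \left(-14\right) = \frac{14}{5} \approx 2.8$)
$W{\left(M \right)} = - \frac{1}{3}$ ($W{\left(M \right)} = \frac{6}{-7 - 11} = \frac{6}{-18} = 6 \left(- \frac{1}{18}\right) = - \frac{1}{3}$)
$U{\left(s,m \right)} = \sqrt{m^{2} + s^{2}}$
$\frac{U{\left(3,-3 \right)} 8 \cdot 72 - 172859}{-123226 + \left(290 + 56\right) W{\left(O \right)}} = \frac{\sqrt{\left(-3\right)^{2} + 3^{2}} \cdot 8 \cdot 72 - 172859}{-123226 + \left(290 + 56\right) \left(- \frac{1}{3}\right)} = \frac{\sqrt{9 + 9} \cdot 8 \cdot 72 - 172859}{-123226 + 346 \left(- \frac{1}{3}\right)} = \frac{\sqrt{18} \cdot 8 \cdot 72 - 172859}{-123226 - \frac{346}{3}} = \frac{3 \sqrt{2} \cdot 8 \cdot 72 - 172859}{- \frac{370024}{3}} = \left(24 \sqrt{2} \cdot 72 - 172859\right) \left(- \frac{3}{370024}\right) = \left(1728 \sqrt{2} - 172859\right) \left(- \frac{3}{370024}\right) = \left(-172859 + 1728 \sqrt{2}\right) \left(- \frac{3}{370024}\right) = \frac{518577}{370024} - \frac{648 \sqrt{2}}{46253}$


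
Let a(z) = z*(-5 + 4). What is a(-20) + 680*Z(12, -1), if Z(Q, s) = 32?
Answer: 21780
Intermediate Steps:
a(z) = -z (a(z) = z*(-1) = -z)
a(-20) + 680*Z(12, -1) = -1*(-20) + 680*32 = 20 + 21760 = 21780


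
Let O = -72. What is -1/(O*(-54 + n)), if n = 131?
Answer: 1/5544 ≈ 0.00018038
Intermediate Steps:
-1/(O*(-54 + n)) = -1/((-72*(-54 + 131))) = -1/((-72*77)) = -1/(-5544) = -1*(-1/5544) = 1/5544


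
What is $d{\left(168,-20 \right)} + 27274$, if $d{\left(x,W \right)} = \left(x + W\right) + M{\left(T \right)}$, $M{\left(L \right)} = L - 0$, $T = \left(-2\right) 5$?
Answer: $27412$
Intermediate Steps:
$T = -10$
$M{\left(L \right)} = L$ ($M{\left(L \right)} = L + 0 = L$)
$d{\left(x,W \right)} = -10 + W + x$ ($d{\left(x,W \right)} = \left(x + W\right) - 10 = \left(W + x\right) - 10 = -10 + W + x$)
$d{\left(168,-20 \right)} + 27274 = \left(-10 - 20 + 168\right) + 27274 = 138 + 27274 = 27412$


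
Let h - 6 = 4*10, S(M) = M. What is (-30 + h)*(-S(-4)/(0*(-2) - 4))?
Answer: -16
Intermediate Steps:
h = 46 (h = 6 + 4*10 = 6 + 40 = 46)
(-30 + h)*(-S(-4)/(0*(-2) - 4)) = (-30 + 46)*(-(-4)/(0*(-2) - 4)) = 16*(-(-4)/(0 - 4)) = 16*(-(-4)/(-4)) = 16*(-(-4)*(-1)/4) = 16*(-1*1) = 16*(-1) = -16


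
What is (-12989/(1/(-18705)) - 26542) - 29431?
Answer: 242903272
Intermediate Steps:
(-12989/(1/(-18705)) - 26542) - 29431 = (-12989/(-1/18705) - 26542) - 29431 = (-12989*(-18705) - 26542) - 29431 = (242959245 - 26542) - 29431 = 242932703 - 29431 = 242903272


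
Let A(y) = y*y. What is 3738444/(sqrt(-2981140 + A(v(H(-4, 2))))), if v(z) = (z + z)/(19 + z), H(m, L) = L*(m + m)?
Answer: -5607666*I*sqrt(6707309)/6707309 ≈ -2165.3*I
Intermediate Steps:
H(m, L) = 2*L*m (H(m, L) = L*(2*m) = 2*L*m)
v(z) = 2*z/(19 + z) (v(z) = (2*z)/(19 + z) = 2*z/(19 + z))
A(y) = y**2
3738444/(sqrt(-2981140 + A(v(H(-4, 2))))) = 3738444/(sqrt(-2981140 + (2*(2*2*(-4))/(19 + 2*2*(-4)))**2)) = 3738444/(sqrt(-2981140 + (2*(-16)/(19 - 16))**2)) = 3738444/(sqrt(-2981140 + (2*(-16)/3)**2)) = 3738444/(sqrt(-2981140 + (2*(-16)*(1/3))**2)) = 3738444/(sqrt(-2981140 + (-32/3)**2)) = 3738444/(sqrt(-2981140 + 1024/9)) = 3738444/(sqrt(-26829236/9)) = 3738444/((2*I*sqrt(6707309)/3)) = 3738444*(-3*I*sqrt(6707309)/13414618) = -5607666*I*sqrt(6707309)/6707309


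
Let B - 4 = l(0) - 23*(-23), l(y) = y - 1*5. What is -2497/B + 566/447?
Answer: -24767/7152 ≈ -3.4629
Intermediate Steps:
l(y) = -5 + y (l(y) = y - 5 = -5 + y)
B = 528 (B = 4 + ((-5 + 0) - 23*(-23)) = 4 + (-5 + 529) = 4 + 524 = 528)
-2497/B + 566/447 = -2497/528 + 566/447 = -2497*1/528 + 566*(1/447) = -227/48 + 566/447 = -24767/7152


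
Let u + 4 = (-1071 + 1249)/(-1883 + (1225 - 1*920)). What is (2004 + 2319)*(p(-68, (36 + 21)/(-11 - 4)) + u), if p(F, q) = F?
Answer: -81988577/263 ≈ -3.1174e+5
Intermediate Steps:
u = -3245/789 (u = -4 + (-1071 + 1249)/(-1883 + (1225 - 1*920)) = -4 + 178/(-1883 + (1225 - 920)) = -4 + 178/(-1883 + 305) = -4 + 178/(-1578) = -4 + 178*(-1/1578) = -4 - 89/789 = -3245/789 ≈ -4.1128)
(2004 + 2319)*(p(-68, (36 + 21)/(-11 - 4)) + u) = (2004 + 2319)*(-68 - 3245/789) = 4323*(-56897/789) = -81988577/263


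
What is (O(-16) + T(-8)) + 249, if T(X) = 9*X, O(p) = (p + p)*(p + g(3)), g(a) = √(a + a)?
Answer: 689 - 32*√6 ≈ 610.62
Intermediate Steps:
g(a) = √2*√a (g(a) = √(2*a) = √2*√a)
O(p) = 2*p*(p + √6) (O(p) = (p + p)*(p + √2*√3) = (2*p)*(p + √6) = 2*p*(p + √6))
(O(-16) + T(-8)) + 249 = (2*(-16)*(-16 + √6) + 9*(-8)) + 249 = ((512 - 32*√6) - 72) + 249 = (440 - 32*√6) + 249 = 689 - 32*√6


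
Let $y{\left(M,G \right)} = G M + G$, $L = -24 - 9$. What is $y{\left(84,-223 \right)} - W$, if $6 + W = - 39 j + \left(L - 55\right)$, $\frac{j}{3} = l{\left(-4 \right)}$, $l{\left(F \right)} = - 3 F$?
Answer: $-17457$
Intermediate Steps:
$L = -33$
$j = 36$ ($j = 3 \left(\left(-3\right) \left(-4\right)\right) = 3 \cdot 12 = 36$)
$y{\left(M,G \right)} = G + G M$
$W = -1498$ ($W = -6 - 1492 = -1498$)
$y{\left(84,-223 \right)} - W = - 223 \left(1 + 84\right) - -1498 = \left(-223\right) 85 + 1498 = -18955 + 1498 = -17457$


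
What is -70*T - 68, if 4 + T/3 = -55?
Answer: 12322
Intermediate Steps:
T = -177 (T = -12 + 3*(-55) = -12 - 165 = -177)
-70*T - 68 = -70*(-177) - 68 = 12390 - 68 = 12322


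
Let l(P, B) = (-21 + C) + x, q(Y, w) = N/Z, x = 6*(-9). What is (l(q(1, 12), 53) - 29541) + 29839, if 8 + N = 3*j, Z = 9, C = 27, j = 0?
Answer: 250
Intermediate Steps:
x = -54
N = -8 (N = -8 + 3*0 = -8 + 0 = -8)
q(Y, w) = -8/9
l(P, B) = -48 (l(P, B) = (-21 + 27) - 54 = 6 - 54 = -48)
(l(q(1, 12), 53) - 29541) + 29839 = (-48 - 29541) + 29839 = -29589 + 29839 = 250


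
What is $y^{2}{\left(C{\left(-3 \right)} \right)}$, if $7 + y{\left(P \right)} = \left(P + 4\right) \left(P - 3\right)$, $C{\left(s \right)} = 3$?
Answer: $49$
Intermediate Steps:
$y{\left(P \right)} = -7 + \left(-3 + P\right) \left(4 + P\right)$ ($y{\left(P \right)} = -7 + \left(P + 4\right) \left(P - 3\right) = -7 + \left(4 + P\right) \left(-3 + P\right) = -7 + \left(-3 + P\right) \left(4 + P\right)$)
$y^{2}{\left(C{\left(-3 \right)} \right)} = \left(-19 + 3 + 3^{2}\right)^{2} = \left(-19 + 3 + 9\right)^{2} = \left(-7\right)^{2} = 49$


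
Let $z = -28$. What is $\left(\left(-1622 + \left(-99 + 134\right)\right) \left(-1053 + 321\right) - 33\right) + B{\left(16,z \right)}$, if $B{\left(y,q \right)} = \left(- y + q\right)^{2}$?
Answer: $1163587$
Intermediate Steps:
$B{\left(y,q \right)} = \left(q - y\right)^{2}$
$\left(\left(-1622 + \left(-99 + 134\right)\right) \left(-1053 + 321\right) - 33\right) + B{\left(16,z \right)} = \left(\left(-1622 + \left(-99 + 134\right)\right) \left(-1053 + 321\right) - 33\right) + \left(-28 - 16\right)^{2} = \left(\left(-1622 + 35\right) \left(-732\right) - 33\right) + \left(-28 - 16\right)^{2} = \left(\left(-1587\right) \left(-732\right) - 33\right) + \left(-44\right)^{2} = \left(1161684 - 33\right) + 1936 = 1161651 + 1936 = 1163587$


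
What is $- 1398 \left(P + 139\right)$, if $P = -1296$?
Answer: $1617486$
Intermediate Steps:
$- 1398 \left(P + 139\right) = - 1398 \left(-1296 + 139\right) = \left(-1398\right) \left(-1157\right) = 1617486$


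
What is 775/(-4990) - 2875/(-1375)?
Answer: 21249/10978 ≈ 1.9356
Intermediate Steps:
775/(-4990) - 2875/(-1375) = 775*(-1/4990) - 2875*(-1/1375) = -155/998 + 23/11 = 21249/10978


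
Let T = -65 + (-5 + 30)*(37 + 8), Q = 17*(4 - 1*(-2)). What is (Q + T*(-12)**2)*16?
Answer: 2443872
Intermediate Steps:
Q = 102 (Q = 17*(4 + 2) = 17*6 = 102)
T = 1060 (T = -65 + 25*45 = -65 + 1125 = 1060)
(Q + T*(-12)**2)*16 = (102 + 1060*(-12)**2)*16 = (102 + 1060*144)*16 = (102 + 152640)*16 = 152742*16 = 2443872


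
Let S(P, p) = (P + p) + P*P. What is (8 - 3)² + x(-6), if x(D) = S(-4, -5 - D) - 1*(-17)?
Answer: 55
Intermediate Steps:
S(P, p) = P + p + P² (S(P, p) = (P + p) + P² = P + p + P²)
x(D) = 24 - D (x(D) = (-4 + (-5 - D) + (-4)²) - 1*(-17) = (-4 + (-5 - D) + 16) + 17 = (7 - D) + 17 = 24 - D)
(8 - 3)² + x(-6) = (8 - 3)² + (24 - 1*(-6)) = 5² + (24 + 6) = 25 + 30 = 55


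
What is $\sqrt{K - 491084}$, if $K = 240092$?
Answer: $12 i \sqrt{1743} \approx 500.99 i$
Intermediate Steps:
$\sqrt{K - 491084} = \sqrt{240092 - 491084} = \sqrt{-250992} = 12 i \sqrt{1743}$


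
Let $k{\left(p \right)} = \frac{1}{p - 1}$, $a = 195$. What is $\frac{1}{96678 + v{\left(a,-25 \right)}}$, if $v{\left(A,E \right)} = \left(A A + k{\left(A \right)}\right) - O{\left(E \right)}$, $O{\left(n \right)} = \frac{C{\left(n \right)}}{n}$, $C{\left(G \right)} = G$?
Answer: $\frac{194}{26132189} \approx 7.4238 \cdot 10^{-6}$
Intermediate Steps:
$k{\left(p \right)} = \frac{1}{-1 + p}$
$O{\left(n \right)} = 1$ ($O{\left(n \right)} = \frac{n}{n} = 1$)
$v{\left(A,E \right)} = -1 + A^{2} + \frac{1}{-1 + A}$ ($v{\left(A,E \right)} = \left(A A + \frac{1}{-1 + A}\right) - 1 = \left(A^{2} + \frac{1}{-1 + A}\right) - 1 = -1 + A^{2} + \frac{1}{-1 + A}$)
$\frac{1}{96678 + v{\left(a,-25 \right)}} = \frac{1}{96678 + \frac{1 + \left(-1 + 195\right) \left(-1 + 195^{2}\right)}{-1 + 195}} = \frac{1}{96678 + \frac{1 + 194 \left(-1 + 38025\right)}{194}} = \frac{1}{96678 + \frac{1 + 194 \cdot 38024}{194}} = \frac{1}{96678 + \frac{1 + 7376656}{194}} = \frac{1}{96678 + \frac{1}{194} \cdot 7376657} = \frac{1}{96678 + \frac{7376657}{194}} = \frac{1}{\frac{26132189}{194}} = \frac{194}{26132189}$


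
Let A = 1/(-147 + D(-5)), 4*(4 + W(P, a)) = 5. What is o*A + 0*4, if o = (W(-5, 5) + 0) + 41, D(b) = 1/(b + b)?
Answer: -765/2942 ≈ -0.26003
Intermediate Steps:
W(P, a) = -11/4 (W(P, a) = -4 + (¼)*5 = -4 + 5/4 = -11/4)
D(b) = 1/(2*b)
A = -10/1471 (A = 1/(-147 + (½)/(-5)) = 1/(-147 + (½)*(-⅕)) = 1/(-147 - ⅒) = 1/(-1471/10) = -10/1471 ≈ -0.0067981)
o = 153/4 (o = (-11/4 + 0) + 41 = -11/4 + 41 = 153/4 ≈ 38.250)
o*A + 0*4 = (153/4)*(-10/1471) + 0*4 = -765/2942 + 0 = -765/2942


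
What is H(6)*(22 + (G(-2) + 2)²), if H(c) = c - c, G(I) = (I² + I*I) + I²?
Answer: 0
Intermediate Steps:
G(I) = 3*I² (G(I) = (I² + I²) + I² = 2*I² + I² = 3*I²)
H(c) = 0
H(6)*(22 + (G(-2) + 2)²) = 0*(22 + (3*(-2)² + 2)²) = 0*(22 + (3*4 + 2)²) = 0*(22 + (12 + 2)²) = 0*(22 + 14²) = 0*(22 + 196) = 0*218 = 0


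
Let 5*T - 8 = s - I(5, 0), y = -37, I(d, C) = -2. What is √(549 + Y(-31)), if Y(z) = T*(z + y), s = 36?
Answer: I*√1915/5 ≈ 8.7521*I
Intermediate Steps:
T = 46/5 (T = 8/5 + (36 - 1*(-2))/5 = 8/5 + (36 + 2)/5 = 8/5 + (⅕)*38 = 8/5 + 38/5 = 46/5 ≈ 9.2000)
Y(z) = -1702/5 + 46*z/5 (Y(z) = 46*(z - 37)/5 = 46*(-37 + z)/5 = -1702/5 + 46*z/5)
√(549 + Y(-31)) = √(549 + (-1702/5 + (46/5)*(-31))) = √(549 + (-1702/5 - 1426/5)) = √(549 - 3128/5) = √(-383/5) = I*√1915/5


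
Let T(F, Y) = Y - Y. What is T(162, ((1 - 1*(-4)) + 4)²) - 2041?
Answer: -2041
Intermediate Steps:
T(F, Y) = 0
T(162, ((1 - 1*(-4)) + 4)²) - 2041 = 0 - 2041 = -2041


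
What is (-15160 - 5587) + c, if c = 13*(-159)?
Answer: -22814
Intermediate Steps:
c = -2067
(-15160 - 5587) + c = (-15160 - 5587) - 2067 = -20747 - 2067 = -22814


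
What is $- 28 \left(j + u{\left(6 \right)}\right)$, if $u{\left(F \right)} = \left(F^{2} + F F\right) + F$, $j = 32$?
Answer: $-3080$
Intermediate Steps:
$u{\left(F \right)} = F + 2 F^{2}$ ($u{\left(F \right)} = \left(F^{2} + F^{2}\right) + F = 2 F^{2} + F = F + 2 F^{2}$)
$- 28 \left(j + u{\left(6 \right)}\right) = - 28 \left(32 + 6 \left(1 + 2 \cdot 6\right)\right) = - 28 \left(32 + 6 \left(1 + 12\right)\right) = - 28 \left(32 + 6 \cdot 13\right) = - 28 \left(32 + 78\right) = \left(-28\right) 110 = -3080$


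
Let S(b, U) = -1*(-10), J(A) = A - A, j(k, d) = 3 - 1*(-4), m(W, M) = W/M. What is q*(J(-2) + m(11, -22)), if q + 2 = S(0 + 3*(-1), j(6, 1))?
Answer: -4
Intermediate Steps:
j(k, d) = 7 (j(k, d) = 3 + 4 = 7)
J(A) = 0
S(b, U) = 10
q = 8 (q = -2 + 10 = 8)
q*(J(-2) + m(11, -22)) = 8*(0 + 11/(-22)) = 8*(0 + 11*(-1/22)) = 8*(0 - ½) = 8*(-½) = -4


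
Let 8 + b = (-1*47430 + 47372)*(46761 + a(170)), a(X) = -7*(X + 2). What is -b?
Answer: 2642314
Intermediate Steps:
a(X) = -14 - 7*X (a(X) = -7*(2 + X) = -14 - 7*X)
b = -2642314 (b = -8 + (-1*47430 + 47372)*(46761 + (-14 - 7*170)) = -8 + (-47430 + 47372)*(46761 + (-14 - 1190)) = -8 - 58*(46761 - 1204) = -8 - 58*45557 = -8 - 2642306 = -2642314)
-b = -1*(-2642314) = 2642314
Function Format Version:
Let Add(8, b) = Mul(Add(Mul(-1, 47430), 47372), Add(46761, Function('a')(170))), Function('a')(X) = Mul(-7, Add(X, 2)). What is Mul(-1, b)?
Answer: 2642314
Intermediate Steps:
Function('a')(X) = Add(-14, Mul(-7, X)) (Function('a')(X) = Mul(-7, Add(2, X)) = Add(-14, Mul(-7, X)))
b = -2642314 (b = Add(-8, Mul(Add(Mul(-1, 47430), 47372), Add(46761, Add(-14, Mul(-7, 170))))) = Add(-8, Mul(Add(-47430, 47372), Add(46761, Add(-14, -1190)))) = Add(-8, Mul(-58, Add(46761, -1204))) = Add(-8, Mul(-58, 45557)) = Add(-8, -2642306) = -2642314)
Mul(-1, b) = Mul(-1, -2642314) = 2642314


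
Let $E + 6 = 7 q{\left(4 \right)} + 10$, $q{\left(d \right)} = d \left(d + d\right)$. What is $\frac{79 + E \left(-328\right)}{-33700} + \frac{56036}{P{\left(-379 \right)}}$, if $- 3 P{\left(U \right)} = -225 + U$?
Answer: $\frac{285518071}{1017740} \approx 280.54$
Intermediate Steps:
$P{\left(U \right)} = 75 - \frac{U}{3}$ ($P{\left(U \right)} = - \frac{-225 + U}{3} = 75 - \frac{U}{3}$)
$q{\left(d \right)} = 2 d^{2}$ ($q{\left(d \right)} = d 2 d = 2 d^{2}$)
$E = 228$ ($E = -6 + \left(7 \cdot 2 \cdot 4^{2} + 10\right) = -6 + \left(7 \cdot 2 \cdot 16 + 10\right) = -6 + \left(7 \cdot 32 + 10\right) = -6 + \left(224 + 10\right) = -6 + 234 = 228$)
$\frac{79 + E \left(-328\right)}{-33700} + \frac{56036}{P{\left(-379 \right)}} = \frac{79 + 228 \left(-328\right)}{-33700} + \frac{56036}{75 - - \frac{379}{3}} = \left(79 - 74784\right) \left(- \frac{1}{33700}\right) + \frac{56036}{75 + \frac{379}{3}} = \left(-74705\right) \left(- \frac{1}{33700}\right) + \frac{56036}{\frac{604}{3}} = \frac{14941}{6740} + 56036 \cdot \frac{3}{604} = \frac{14941}{6740} + \frac{42027}{151} = \frac{285518071}{1017740}$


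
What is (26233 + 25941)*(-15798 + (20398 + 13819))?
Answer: 960992906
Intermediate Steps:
(26233 + 25941)*(-15798 + (20398 + 13819)) = 52174*(-15798 + 34217) = 52174*18419 = 960992906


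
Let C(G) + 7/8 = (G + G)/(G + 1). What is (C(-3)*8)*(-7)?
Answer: -119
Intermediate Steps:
C(G) = -7/8 + 2*G/(1 + G) (C(G) = -7/8 + (G + G)/(G + 1) = -7/8 + (2*G)/(1 + G) = -7/8 + 2*G/(1 + G))
(C(-3)*8)*(-7) = (((-7 + 9*(-3))/(8*(1 - 3)))*8)*(-7) = (((⅛)*(-7 - 27)/(-2))*8)*(-7) = (((⅛)*(-½)*(-34))*8)*(-7) = ((17/8)*8)*(-7) = 17*(-7) = -119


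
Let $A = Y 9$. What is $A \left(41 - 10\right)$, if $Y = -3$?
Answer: $-837$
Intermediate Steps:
$A = -27$ ($A = \left(-3\right) 9 = -27$)
$A \left(41 - 10\right) = - 27 \left(41 - 10\right) = \left(-27\right) 31 = -837$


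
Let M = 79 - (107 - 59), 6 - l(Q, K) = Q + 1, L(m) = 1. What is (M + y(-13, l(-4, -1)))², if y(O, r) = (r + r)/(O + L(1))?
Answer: 3481/4 ≈ 870.25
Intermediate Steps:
l(Q, K) = 5 - Q (l(Q, K) = 6 - (Q + 1) = 6 - (1 + Q) = 6 + (-1 - Q) = 5 - Q)
y(O, r) = 2*r/(1 + O) (y(O, r) = (r + r)/(O + 1) = (2*r)/(1 + O) = 2*r/(1 + O))
M = 31 (M = 79 - 1*48 = 79 - 48 = 31)
(M + y(-13, l(-4, -1)))² = (31 + 2*(5 - 1*(-4))/(1 - 13))² = (31 + 2*(5 + 4)/(-12))² = (31 + 2*9*(-1/12))² = (31 - 3/2)² = (59/2)² = 3481/4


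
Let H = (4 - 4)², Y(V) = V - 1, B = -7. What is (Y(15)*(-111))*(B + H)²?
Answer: -76146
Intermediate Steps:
Y(V) = -1 + V
H = 0 (H = 0² = 0)
(Y(15)*(-111))*(B + H)² = ((-1 + 15)*(-111))*(-7 + 0)² = (14*(-111))*(-7)² = -1554*49 = -76146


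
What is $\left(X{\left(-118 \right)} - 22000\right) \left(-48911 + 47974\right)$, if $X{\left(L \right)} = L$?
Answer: $20724566$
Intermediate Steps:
$\left(X{\left(-118 \right)} - 22000\right) \left(-48911 + 47974\right) = \left(-118 - 22000\right) \left(-48911 + 47974\right) = \left(-118 - 22000\right) \left(-937\right) = \left(-22118\right) \left(-937\right) = 20724566$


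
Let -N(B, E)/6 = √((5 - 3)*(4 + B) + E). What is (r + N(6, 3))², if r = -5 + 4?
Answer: 829 + 12*√23 ≈ 886.55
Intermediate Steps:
r = -1
N(B, E) = -6*√(8 + E + 2*B) (N(B, E) = -6*√((5 - 3)*(4 + B) + E) = -6*√(2*(4 + B) + E) = -6*√((8 + 2*B) + E) = -6*√(8 + E + 2*B))
(r + N(6, 3))² = (-1 - 6*√(8 + 3 + 2*6))² = (-1 - 6*√(8 + 3 + 12))² = (-1 - 6*√23)²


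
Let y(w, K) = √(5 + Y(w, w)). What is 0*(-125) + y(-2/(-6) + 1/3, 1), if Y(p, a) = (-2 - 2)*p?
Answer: √21/3 ≈ 1.5275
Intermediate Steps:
Y(p, a) = -4*p
y(w, K) = √(5 - 4*w)
0*(-125) + y(-2/(-6) + 1/3, 1) = 0*(-125) + √(5 - 4*(-2/(-6) + 1/3)) = 0 + √(5 - 4*(-2*(-⅙) + 1*(⅓))) = 0 + √(5 - 4*(⅓ + ⅓)) = 0 + √(5 - 4*⅔) = 0 + √(5 - 8/3) = 0 + √(7/3) = 0 + √21/3 = √21/3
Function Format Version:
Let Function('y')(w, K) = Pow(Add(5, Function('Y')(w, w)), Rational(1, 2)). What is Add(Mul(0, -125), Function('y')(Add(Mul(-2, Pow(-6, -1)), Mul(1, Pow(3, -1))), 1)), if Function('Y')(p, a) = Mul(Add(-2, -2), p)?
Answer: Mul(Rational(1, 3), Pow(21, Rational(1, 2))) ≈ 1.5275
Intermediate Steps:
Function('Y')(p, a) = Mul(-4, p)
Function('y')(w, K) = Pow(Add(5, Mul(-4, w)), Rational(1, 2))
Add(Mul(0, -125), Function('y')(Add(Mul(-2, Pow(-6, -1)), Mul(1, Pow(3, -1))), 1)) = Add(Mul(0, -125), Pow(Add(5, Mul(-4, Add(Mul(-2, Pow(-6, -1)), Mul(1, Pow(3, -1))))), Rational(1, 2))) = Add(0, Pow(Add(5, Mul(-4, Add(Mul(-2, Rational(-1, 6)), Mul(1, Rational(1, 3))))), Rational(1, 2))) = Add(0, Pow(Add(5, Mul(-4, Add(Rational(1, 3), Rational(1, 3)))), Rational(1, 2))) = Add(0, Pow(Add(5, Mul(-4, Rational(2, 3))), Rational(1, 2))) = Add(0, Pow(Add(5, Rational(-8, 3)), Rational(1, 2))) = Add(0, Pow(Rational(7, 3), Rational(1, 2))) = Add(0, Mul(Rational(1, 3), Pow(21, Rational(1, 2)))) = Mul(Rational(1, 3), Pow(21, Rational(1, 2)))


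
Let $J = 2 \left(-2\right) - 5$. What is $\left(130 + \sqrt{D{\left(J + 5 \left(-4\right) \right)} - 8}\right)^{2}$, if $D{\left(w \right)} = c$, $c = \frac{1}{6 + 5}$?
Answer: $\frac{\left(1430 + i \sqrt{957}\right)^{2}}{121} \approx 16892.0 + 731.2 i$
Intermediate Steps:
$J = -9$ ($J = -4 - 5 = -9$)
$c = \frac{1}{11} \approx 0.090909$
$D{\left(w \right)} = \frac{1}{11}$
$\left(130 + \sqrt{D{\left(J + 5 \left(-4\right) \right)} - 8}\right)^{2} = \left(130 + \sqrt{\frac{1}{11} - 8}\right)^{2} = \left(130 + \sqrt{- \frac{87}{11}}\right)^{2} = \left(130 + \frac{i \sqrt{957}}{11}\right)^{2}$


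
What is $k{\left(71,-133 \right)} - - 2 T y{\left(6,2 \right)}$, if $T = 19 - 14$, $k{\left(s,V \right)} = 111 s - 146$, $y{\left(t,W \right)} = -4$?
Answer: $7695$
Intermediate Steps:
$k{\left(s,V \right)} = -146 + 111 s$
$T = 5$ ($T = 19 - 14 = 5$)
$k{\left(71,-133 \right)} - - 2 T y{\left(6,2 \right)} = \left(-146 + 111 \cdot 71\right) - \left(-2\right) 5 \left(-4\right) = \left(-146 + 7881\right) - \left(-10\right) \left(-4\right) = 7735 - 40 = 7695$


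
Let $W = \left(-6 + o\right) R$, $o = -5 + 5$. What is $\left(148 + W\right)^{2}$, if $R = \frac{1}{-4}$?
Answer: $\frac{89401}{4} \approx 22350.0$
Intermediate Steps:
$R = - \frac{1}{4} \approx -0.25$
$o = 0$
$W = \frac{3}{2}$ ($W = \left(-6 + 0\right) \left(- \frac{1}{4}\right) = \left(-6\right) \left(- \frac{1}{4}\right) = \frac{3}{2} \approx 1.5$)
$\left(148 + W\right)^{2} = \left(148 + \frac{3}{2}\right)^{2} = \left(\frac{299}{2}\right)^{2} = \frac{89401}{4}$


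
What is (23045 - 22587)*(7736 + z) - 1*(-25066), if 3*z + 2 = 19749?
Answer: 19748588/3 ≈ 6.5829e+6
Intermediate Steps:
z = 19747/3 (z = -2/3 + (1/3)*19749 = -2/3 + 6583 = 19747/3 ≈ 6582.3)
(23045 - 22587)*(7736 + z) - 1*(-25066) = (23045 - 22587)*(7736 + 19747/3) - 1*(-25066) = 458*(42955/3) + 25066 = 19673390/3 + 25066 = 19748588/3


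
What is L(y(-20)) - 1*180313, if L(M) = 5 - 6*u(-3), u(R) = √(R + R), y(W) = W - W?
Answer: -180308 - 6*I*√6 ≈ -1.8031e+5 - 14.697*I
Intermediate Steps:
y(W) = 0
u(R) = √2*√R (u(R) = √(2*R) = √2*√R)
L(M) = 5 - 6*I*√6 (L(M) = 5 - 6*√2*√(-3) = 5 - 6*√2*I*√3 = 5 - 6*I*√6)
L(y(-20)) - 1*180313 = (5 - 6*I*√6) - 1*180313 = (5 - 6*I*√6) - 180313 = -180308 - 6*I*√6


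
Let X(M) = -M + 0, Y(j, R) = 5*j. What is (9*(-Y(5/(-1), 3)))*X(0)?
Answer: 0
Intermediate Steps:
X(M) = -M
(9*(-Y(5/(-1), 3)))*X(0) = (9*(-5*5/(-1)))*(-1*0) = (9*(-5*5*(-1)))*0 = (9*(-5*(-5)))*0 = (9*(-1*(-25)))*0 = (9*25)*0 = 225*0 = 0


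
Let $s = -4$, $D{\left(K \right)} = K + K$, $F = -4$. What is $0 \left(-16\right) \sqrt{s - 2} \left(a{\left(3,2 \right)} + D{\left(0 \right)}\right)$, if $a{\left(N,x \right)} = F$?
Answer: $0$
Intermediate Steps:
$a{\left(N,x \right)} = -4$
$D{\left(K \right)} = 2 K$
$0 \left(-16\right) \sqrt{s - 2} \left(a{\left(3,2 \right)} + D{\left(0 \right)}\right) = 0 \left(-16\right) \sqrt{-4 - 2} \left(-4 + 2 \cdot 0\right) = 0 \sqrt{-6} \left(-4 + 0\right) = 0 i \sqrt{6} \left(-4\right) = 0 \left(- 4 i \sqrt{6}\right) = 0$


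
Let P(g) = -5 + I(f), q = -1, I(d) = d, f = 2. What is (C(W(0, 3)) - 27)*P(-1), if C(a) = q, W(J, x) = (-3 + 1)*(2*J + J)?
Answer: 84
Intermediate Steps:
W(J, x) = -6*J
C(a) = -1
P(g) = -3 (P(g) = -5 + 2 = -3)
(C(W(0, 3)) - 27)*P(-1) = (-1 - 27)*(-3) = -28*(-3) = 84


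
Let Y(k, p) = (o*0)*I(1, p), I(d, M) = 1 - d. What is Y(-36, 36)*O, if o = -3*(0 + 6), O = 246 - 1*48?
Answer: 0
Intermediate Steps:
O = 198 (O = 246 - 48 = 198)
o = -18 (o = -3*6 = -18)
Y(k, p) = 0 (Y(k, p) = (-18*0)*(1 - 1*1) = 0*(1 - 1) = 0*0 = 0)
Y(-36, 36)*O = 0*198 = 0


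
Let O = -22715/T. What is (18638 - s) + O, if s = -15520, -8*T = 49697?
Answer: 1697731846/49697 ≈ 34162.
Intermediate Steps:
T = -49697/8 (T = -1/8*49697 = -49697/8 ≈ -6212.1)
O = 181720/49697 (O = -22715/(-49697/8) = -22715*(-8/49697) = 181720/49697 ≈ 3.6566)
(18638 - s) + O = (18638 - 1*(-15520)) + 181720/49697 = (18638 + 15520) + 181720/49697 = 34158 + 181720/49697 = 1697731846/49697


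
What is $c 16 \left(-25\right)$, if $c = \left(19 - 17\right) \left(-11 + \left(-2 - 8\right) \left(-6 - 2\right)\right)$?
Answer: $-55200$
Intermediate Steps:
$c = 138$ ($c = 2 \left(-11 - -80\right) = 2 \left(-11 + 80\right) = 2 \cdot 69 = 138$)
$c 16 \left(-25\right) = 138 \cdot 16 \left(-25\right) = 2208 \left(-25\right) = -55200$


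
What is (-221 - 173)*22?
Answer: -8668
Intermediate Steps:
(-221 - 173)*22 = -394*22 = -8668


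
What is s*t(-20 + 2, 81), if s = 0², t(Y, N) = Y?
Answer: 0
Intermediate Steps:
s = 0
s*t(-20 + 2, 81) = 0*(-20 + 2) = 0*(-18) = 0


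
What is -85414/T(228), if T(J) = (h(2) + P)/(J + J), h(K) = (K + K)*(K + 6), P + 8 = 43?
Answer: -38948784/67 ≈ -5.8133e+5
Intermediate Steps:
P = 35 (P = -8 + 43 = 35)
h(K) = 2*K*(6 + K) (h(K) = (2*K)*(6 + K) = 2*K*(6 + K))
T(J) = 67/(2*J) (T(J) = (2*2*(6 + 2) + 35)/(J + J) = (2*2*8 + 35)/((2*J)) = (32 + 35)*(1/(2*J)) = 67*(1/(2*J)) = 67/(2*J))
-85414/T(228) = -85414/((67/2)/228) = -85414/((67/2)*(1/228)) = -85414/67/456 = -85414*456/67 = -38948784/67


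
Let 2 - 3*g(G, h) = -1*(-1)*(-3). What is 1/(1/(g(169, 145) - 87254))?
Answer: -261757/3 ≈ -87252.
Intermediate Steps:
g(G, h) = 5/3 (g(G, h) = ⅔ - (-1*(-1))*(-3)/3 = ⅔ - (-3)/3 = ⅔ - ⅓*(-3) = ⅔ + 1 = 5/3)
1/(1/(g(169, 145) - 87254)) = 1/(1/(5/3 - 87254)) = 1/(1/(-261757/3)) = 1/(-3/261757) = -261757/3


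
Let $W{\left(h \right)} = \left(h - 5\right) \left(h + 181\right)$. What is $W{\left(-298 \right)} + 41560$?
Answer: $77011$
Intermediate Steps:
$W{\left(h \right)} = \left(-5 + h\right) \left(181 + h\right)$
$W{\left(-298 \right)} + 41560 = \left(-905 + \left(-298\right)^{2} + 176 \left(-298\right)\right) + 41560 = \left(-905 + 88804 - 52448\right) + 41560 = 35451 + 41560 = 77011$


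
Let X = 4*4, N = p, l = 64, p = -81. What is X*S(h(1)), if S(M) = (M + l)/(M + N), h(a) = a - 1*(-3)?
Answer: -1088/77 ≈ -14.130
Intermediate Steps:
N = -81
h(a) = 3 + a (h(a) = a + 3 = 3 + a)
S(M) = (64 + M)/(-81 + M) (S(M) = (M + 64)/(M - 81) = (64 + M)/(-81 + M))
X = 16
X*S(h(1)) = 16*((64 + (3 + 1))/(-81 + (3 + 1))) = 16*((64 + 4)/(-81 + 4)) = 16*(68/(-77)) = 16*(-1/77*68) = 16*(-68/77) = -1088/77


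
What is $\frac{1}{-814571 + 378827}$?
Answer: $- \frac{1}{435744} \approx -2.2949 \cdot 10^{-6}$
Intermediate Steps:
$\frac{1}{-814571 + 378827} = \frac{1}{-435744} = - \frac{1}{435744}$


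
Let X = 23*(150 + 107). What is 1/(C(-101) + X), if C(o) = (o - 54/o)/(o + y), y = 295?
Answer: 19594/115809987 ≈ 0.00016919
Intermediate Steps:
X = 5911 (X = 23*257 = 5911)
C(o) = (o - 54/o)/(295 + o) (C(o) = (o - 54/o)/(o + 295) = (o - 54/o)/(295 + o))
1/(C(-101) + X) = 1/((-54 + (-101)**2)/((-101)*(295 - 101)) + 5911) = 1/(-1/101*(-54 + 10201)/194 + 5911) = 1/(-1/101*1/194*10147 + 5911) = 1/(-10147/19594 + 5911) = 1/(115809987/19594) = 19594/115809987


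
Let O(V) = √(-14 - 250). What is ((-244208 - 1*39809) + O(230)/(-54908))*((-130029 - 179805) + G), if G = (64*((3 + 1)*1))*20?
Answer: 86543956138 + 152357*I*√66/13727 ≈ 8.6544e+10 + 90.169*I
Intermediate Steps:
O(V) = 2*I*√66 (O(V) = √(-264) = 2*I*√66)
G = 5120 (G = (64*(4*1))*20 = (64*4)*20 = 256*20 = 5120)
((-244208 - 1*39809) + O(230)/(-54908))*((-130029 - 179805) + G) = ((-244208 - 1*39809) + (2*I*√66)/(-54908))*((-130029 - 179805) + 5120) = ((-244208 - 39809) + (2*I*√66)*(-1/54908))*(-309834 + 5120) = (-284017 - I*√66/27454)*(-304714) = 86543956138 + 152357*I*√66/13727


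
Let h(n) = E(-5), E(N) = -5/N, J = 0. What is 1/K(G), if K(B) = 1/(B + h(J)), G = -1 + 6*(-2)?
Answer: -12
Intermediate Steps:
G = -13 (G = -1 - 12 = -13)
h(n) = 1 (h(n) = -5/(-5) = -5*(-⅕) = 1)
K(B) = 1/(1 + B) (K(B) = 1/(B + 1) = 1/(1 + B))
1/K(G) = 1/(1/(1 - 13)) = 1/(1/(-12)) = 1/(-1/12) = -12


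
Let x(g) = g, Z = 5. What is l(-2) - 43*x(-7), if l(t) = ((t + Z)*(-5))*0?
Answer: 301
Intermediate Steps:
l(t) = 0 (l(t) = ((t + 5)*(-5))*0 = ((5 + t)*(-5))*0 = (-25 - 5*t)*0 = 0)
l(-2) - 43*x(-7) = 0 - 43*(-7) = 0 + 301 = 301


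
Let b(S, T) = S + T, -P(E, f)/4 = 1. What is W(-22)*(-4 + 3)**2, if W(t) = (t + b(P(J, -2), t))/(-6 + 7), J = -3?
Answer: -48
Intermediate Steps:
P(E, f) = -4 (P(E, f) = -4*1 = -4)
W(t) = -4 + 2*t (W(t) = (t + (-4 + t))/(-6 + 7) = (-4 + 2*t)/1 = (-4 + 2*t)*1 = -4 + 2*t)
W(-22)*(-4 + 3)**2 = (-4 + 2*(-22))*(-4 + 3)**2 = (-4 - 44)*(-1)**2 = -48*1 = -48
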